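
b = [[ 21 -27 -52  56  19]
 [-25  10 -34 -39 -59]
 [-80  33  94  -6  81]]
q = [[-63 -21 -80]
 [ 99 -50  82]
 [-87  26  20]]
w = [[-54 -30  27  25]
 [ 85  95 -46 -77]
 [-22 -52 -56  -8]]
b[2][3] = -6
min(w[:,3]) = -77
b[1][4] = -59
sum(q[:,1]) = -45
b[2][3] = -6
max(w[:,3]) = 25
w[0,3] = 25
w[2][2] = -56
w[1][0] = 85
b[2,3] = -6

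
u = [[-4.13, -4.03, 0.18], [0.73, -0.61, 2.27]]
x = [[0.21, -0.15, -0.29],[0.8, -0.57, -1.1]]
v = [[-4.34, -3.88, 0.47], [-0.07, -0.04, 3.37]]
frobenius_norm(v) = 6.74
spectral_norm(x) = 1.52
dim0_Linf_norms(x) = [0.8, 0.57, 1.1]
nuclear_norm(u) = 8.23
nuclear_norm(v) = 9.20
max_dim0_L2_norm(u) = 4.19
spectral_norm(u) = 5.77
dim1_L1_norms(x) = [0.65, 2.47]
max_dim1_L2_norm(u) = 5.77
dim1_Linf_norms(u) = [4.13, 2.27]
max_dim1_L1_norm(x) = 2.47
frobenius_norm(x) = 1.52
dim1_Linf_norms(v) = [4.34, 3.37]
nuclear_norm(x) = 1.53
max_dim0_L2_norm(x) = 1.14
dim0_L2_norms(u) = [4.19, 4.08, 2.28]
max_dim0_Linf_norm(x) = 1.1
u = v + x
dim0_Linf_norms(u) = [4.13, 4.03, 2.27]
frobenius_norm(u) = 6.28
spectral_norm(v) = 5.86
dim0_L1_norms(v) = [4.41, 3.92, 3.84]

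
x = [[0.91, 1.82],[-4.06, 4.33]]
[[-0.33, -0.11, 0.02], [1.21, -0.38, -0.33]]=x @[[-0.32, 0.02, 0.06],[-0.02, -0.07, -0.02]]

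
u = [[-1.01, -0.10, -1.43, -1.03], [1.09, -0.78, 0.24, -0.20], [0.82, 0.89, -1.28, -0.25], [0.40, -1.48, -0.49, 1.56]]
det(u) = -8.65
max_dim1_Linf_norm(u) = 1.56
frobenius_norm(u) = 3.77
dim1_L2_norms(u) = [2.03, 1.38, 1.78, 2.24]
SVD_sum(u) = [[-0.52, 0.85, -0.55, -0.96],  [0.27, -0.45, 0.29, 0.51],  [-0.3, 0.49, -0.32, -0.55],  [0.63, -1.03, 0.67, 1.17]] + [[0.04, -0.42, -1.03, 0.19],[0.0, -0.03, -0.07, 0.01],[0.03, -0.31, -0.75, 0.14],[0.05, -0.48, -1.17, 0.22]] + [[-0.64, -0.3, 0.1, 0.03], [0.57, 0.26, -0.09, -0.02], [1.16, 0.54, -0.18, -0.05], [-0.22, -0.10, 0.03, 0.01]] + [[0.1, -0.24, 0.05, -0.29], [0.25, -0.56, 0.11, -0.7], [-0.08, 0.17, -0.03, 0.21], [-0.06, 0.13, -0.03, 0.16]]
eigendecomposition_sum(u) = [[(0.05+0j), (0.24+0j), 0.06+0.00j, -0.39-0.00j], [(0.04+0j), 0.19+0.00j, (0.04+0j), -0.31-0.00j], [0.04+0.00j, (0.19+0j), (0.05+0j), -0.32-0.00j], [-0.21-0.00j, (-0.95+0j), -0.22+0.00j, 1.57+0.00j]] + [[-0.49+0.60j, (-0.45-0.07j), -0.41-0.64j, -0.30+0.01j], [(0.46+0.32j), (-0.02+0.33j), -0.44+0.33j, (0.02+0.21j)], [(0.43+0.18j), 0.04+0.27j, -0.30+0.35j, 0.06+0.17j], [0.27+0.30j, (-0.07+0.23j), -0.36+0.17j, (-0.02+0.15j)]] + [[(-0.49-0.6j), (-0.45+0.07j), (-0.41+0.64j), -0.30-0.01j], [(0.46-0.32j), -0.02-0.33j, (-0.44-0.33j), 0.02-0.21j], [0.43-0.18j, 0.04-0.27j, -0.30-0.35j, (0.06-0.17j)], [(0.27-0.3j), -0.07-0.23j, -0.36-0.17j, (-0.02-0.15j)]] + [[(-0.08+0j),  0.56+0.00j,  -0.66-0.00j,  -0.04+0.00j],[(0.13-0j),  -0.92-0.00j,  (1.08+0j),  0.07-0.00j],[(-0.09+0j),  (0.62+0j),  -0.72-0.00j,  (-0.05+0j)],[0.06-0.00j,  (-0.39-0j),  (0.46+0j),  (0.03-0j)]]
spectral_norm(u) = 2.61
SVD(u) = [[0.57,  -0.59,  -0.44,  0.36], [-0.3,  -0.04,  0.39,  0.87], [0.33,  -0.43,  0.80,  -0.26], [-0.69,  -0.68,  -0.15,  -0.20]] @ diag([2.614832749699637, 1.8947325747327157, 1.6233867047167676, 1.07552488036949]) @ [[-0.35,0.57,-0.37,-0.65], [-0.04,0.37,0.91,-0.17], [0.9,0.42,-0.14,-0.04], [0.27,-0.6,0.12,-0.74]]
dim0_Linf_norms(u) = [1.09, 1.48, 1.43, 1.56]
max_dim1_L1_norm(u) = 3.93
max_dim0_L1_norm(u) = 3.44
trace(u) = -1.51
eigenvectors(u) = [[0.24+0.00j, (-0.68+0j), (-0.68-0j), 0.43+0.00j], [(0.19+0j), (0.04+0.49j), 0.04-0.49j, (-0.7+0j)], [0.19+0.00j, (0.12+0.4j), 0.12-0.40j, 0.47+0.00j], [-0.94+0.00j, (-0.05+0.35j), (-0.05-0.35j), (-0.3+0j)]]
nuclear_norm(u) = 7.21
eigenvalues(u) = [(1.85+0j), (-0.83+1.44j), (-0.83-1.44j), (-1.7+0j)]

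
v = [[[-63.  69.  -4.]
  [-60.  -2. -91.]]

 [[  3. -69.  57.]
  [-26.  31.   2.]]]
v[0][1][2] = -91.0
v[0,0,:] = [-63.0, 69.0, -4.0]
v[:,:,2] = [[-4.0, -91.0], [57.0, 2.0]]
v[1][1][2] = 2.0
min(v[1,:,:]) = -69.0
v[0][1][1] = -2.0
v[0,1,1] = -2.0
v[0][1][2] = -91.0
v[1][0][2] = 57.0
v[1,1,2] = 2.0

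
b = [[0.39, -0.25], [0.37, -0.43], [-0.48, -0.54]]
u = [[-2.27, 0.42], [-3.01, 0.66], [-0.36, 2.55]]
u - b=[[-2.66, 0.67], [-3.38, 1.09], [0.12, 3.09]]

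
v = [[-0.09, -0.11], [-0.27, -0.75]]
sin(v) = [[-0.09, -0.1], [-0.24, -0.67]]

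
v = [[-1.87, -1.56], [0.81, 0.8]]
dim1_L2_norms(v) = [2.44, 1.14]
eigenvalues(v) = [-1.26, 0.19]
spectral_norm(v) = 2.69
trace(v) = -1.07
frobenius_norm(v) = 2.69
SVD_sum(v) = [[-1.85, -1.59], [0.86, 0.74]] + [[-0.02, 0.03],[-0.05, 0.06]]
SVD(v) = [[-0.91, 0.42],  [0.42, 0.91]] @ diag([2.686841735273566, 0.0864956044671302]) @ [[0.76, 0.65], [-0.65, 0.76]]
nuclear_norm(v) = 2.77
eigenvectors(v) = [[-0.93, 0.6], [0.37, -0.8]]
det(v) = -0.23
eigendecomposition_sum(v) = [[-1.79,  -1.36], [0.71,  0.54]] + [[-0.08, -0.2], [0.10, 0.26]]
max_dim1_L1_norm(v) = 3.43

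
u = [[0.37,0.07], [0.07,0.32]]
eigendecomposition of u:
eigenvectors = [[0.82, -0.58], [0.58, 0.82]]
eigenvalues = [0.42, 0.27]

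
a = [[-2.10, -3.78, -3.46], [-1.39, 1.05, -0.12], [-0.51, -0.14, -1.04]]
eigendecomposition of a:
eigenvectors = [[0.94, 0.68, -0.56], [0.27, -0.73, -0.43], [0.18, -0.07, 0.71]]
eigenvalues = [-3.86, 2.33, -0.56]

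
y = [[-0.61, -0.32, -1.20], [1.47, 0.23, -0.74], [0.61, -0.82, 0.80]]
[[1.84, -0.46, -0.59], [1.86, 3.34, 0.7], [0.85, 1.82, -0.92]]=y @ [[0.82, 2.20, 0.27], [-1.85, -1.03, 1.32], [-1.46, -0.46, 0.00]]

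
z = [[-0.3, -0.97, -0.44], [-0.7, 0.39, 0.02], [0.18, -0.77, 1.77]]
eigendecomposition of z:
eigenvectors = [[0.87, 0.48, -0.35], [0.48, -0.42, 0.24], [0.08, -0.77, 0.91]]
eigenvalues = [-0.88, 1.24, 1.5]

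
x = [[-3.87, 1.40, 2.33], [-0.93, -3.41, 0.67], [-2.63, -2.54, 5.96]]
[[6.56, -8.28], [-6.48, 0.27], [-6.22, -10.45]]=x @ [[-1.37, 0.93], [2.13, -0.65], [-0.74, -1.62]]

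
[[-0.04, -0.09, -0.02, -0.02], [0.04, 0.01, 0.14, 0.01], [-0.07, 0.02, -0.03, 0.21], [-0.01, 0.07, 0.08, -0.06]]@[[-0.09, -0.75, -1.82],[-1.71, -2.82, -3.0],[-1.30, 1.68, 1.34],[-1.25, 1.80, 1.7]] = [[0.21, 0.21, 0.28], [-0.22, 0.20, 0.10], [-0.25, 0.32, 0.38], [-0.15, -0.16, -0.19]]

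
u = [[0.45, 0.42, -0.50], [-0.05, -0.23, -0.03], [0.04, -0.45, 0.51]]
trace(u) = 0.73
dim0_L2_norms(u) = [0.45, 0.66, 0.71]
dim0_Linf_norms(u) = [0.45, 0.45, 0.51]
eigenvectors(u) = [[-0.14+0.00j, 0.94+0.00j, (0.94-0j)], [0.85+0.00j, -0.05+0.03j, (-0.05-0.03j)], [0.51+0.00j, (-0.11-0.32j), -0.11+0.32j]]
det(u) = -0.06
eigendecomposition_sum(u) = [[0.00-0.00j,  0.04-0.00j,  -0j], [(-0.02+0j),  -0.23+0.00j,  (-0.02+0j)], [-0.01+0.00j,  -0.14+0.00j,  (-0.01+0j)]] + [[(0.22+0.15j), 0.19-0.39j, (-0.25+0.67j)], [-0.02-0.00j, 0.00+0.03j, -0.01-0.05j], [(0.02-0.09j), -0.15-0.02j, 0.26+0.01j]] + [[0.22-0.15j, 0.19+0.39j, -0.25-0.67j],  [-0.02+0.00j, -0.03j, (-0.01+0.05j)],  [(0.02+0.09j), (-0.15+0.02j), 0.26-0.01j]]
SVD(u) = [[-0.76, -0.64, -0.11],[0.14, -0.0, -0.99],[0.63, -0.77, 0.09]] @ diag([0.9998988351468631, 0.33565479748907423, 0.1921930706204445]) @ [[-0.33, -0.64, 0.7], [-0.95, 0.24, -0.22], [0.03, 0.73, 0.68]]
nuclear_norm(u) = 1.53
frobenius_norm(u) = 1.07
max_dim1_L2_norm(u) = 0.79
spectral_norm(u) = 1.00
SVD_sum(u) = [[0.25,0.49,-0.53], [-0.05,-0.09,0.10], [-0.21,-0.40,0.44]] + [[0.2, -0.05, 0.05], [0.0, -0.0, 0.0], [0.24, -0.06, 0.06]] + [[-0.00, -0.02, -0.01], [-0.0, -0.14, -0.13], [0.00, 0.01, 0.01]]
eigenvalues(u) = [(-0.24+0j), (0.48+0.18j), (0.48-0.18j)]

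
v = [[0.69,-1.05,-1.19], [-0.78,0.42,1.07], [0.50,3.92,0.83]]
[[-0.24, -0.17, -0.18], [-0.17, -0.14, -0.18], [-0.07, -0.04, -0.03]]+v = [[0.45,-1.22,-1.37], [-0.95,0.28,0.89], [0.43,3.88,0.80]]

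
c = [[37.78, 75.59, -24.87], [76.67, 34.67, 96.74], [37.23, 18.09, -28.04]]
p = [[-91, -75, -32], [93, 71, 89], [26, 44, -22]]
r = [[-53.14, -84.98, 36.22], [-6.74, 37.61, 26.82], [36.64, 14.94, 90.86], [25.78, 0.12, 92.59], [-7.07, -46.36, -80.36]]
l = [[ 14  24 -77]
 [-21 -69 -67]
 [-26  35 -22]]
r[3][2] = 92.59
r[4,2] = -80.36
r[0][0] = -53.14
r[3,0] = 25.78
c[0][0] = 37.78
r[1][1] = 37.61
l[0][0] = 14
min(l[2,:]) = -26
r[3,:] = [25.78, 0.12, 92.59]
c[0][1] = 75.59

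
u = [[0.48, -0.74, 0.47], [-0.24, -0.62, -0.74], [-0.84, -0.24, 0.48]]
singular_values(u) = [1.0, 1.0, 0.99]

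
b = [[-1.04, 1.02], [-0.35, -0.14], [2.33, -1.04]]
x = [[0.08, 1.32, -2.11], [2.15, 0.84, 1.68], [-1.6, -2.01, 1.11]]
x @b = [[-5.46, 2.09], [1.38, 0.33], [4.95, -2.51]]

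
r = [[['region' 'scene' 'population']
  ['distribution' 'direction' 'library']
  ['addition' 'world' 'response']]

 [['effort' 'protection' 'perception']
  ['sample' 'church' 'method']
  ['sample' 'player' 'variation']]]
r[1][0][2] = 'perception'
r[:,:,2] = [['population', 'library', 'response'], ['perception', 'method', 'variation']]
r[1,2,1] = 'player'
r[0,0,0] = 'region'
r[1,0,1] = 'protection'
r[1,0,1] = 'protection'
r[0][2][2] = 'response'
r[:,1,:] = [['distribution', 'direction', 'library'], ['sample', 'church', 'method']]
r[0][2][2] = 'response'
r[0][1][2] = 'library'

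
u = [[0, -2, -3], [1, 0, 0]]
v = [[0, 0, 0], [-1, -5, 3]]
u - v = [[0, -2, -3], [2, 5, -3]]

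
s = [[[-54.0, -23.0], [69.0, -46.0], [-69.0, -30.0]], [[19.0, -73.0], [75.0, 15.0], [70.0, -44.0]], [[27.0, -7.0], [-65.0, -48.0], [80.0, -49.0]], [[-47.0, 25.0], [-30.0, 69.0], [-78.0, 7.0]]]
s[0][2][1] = -30.0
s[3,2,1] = 7.0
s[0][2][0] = -69.0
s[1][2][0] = 70.0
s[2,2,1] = -49.0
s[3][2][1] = 7.0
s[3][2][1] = 7.0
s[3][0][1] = 25.0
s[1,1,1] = 15.0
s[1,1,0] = 75.0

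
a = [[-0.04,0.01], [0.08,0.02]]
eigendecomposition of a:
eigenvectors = [[-0.66, -0.14], [0.75, -0.99]]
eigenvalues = [-0.05, 0.03]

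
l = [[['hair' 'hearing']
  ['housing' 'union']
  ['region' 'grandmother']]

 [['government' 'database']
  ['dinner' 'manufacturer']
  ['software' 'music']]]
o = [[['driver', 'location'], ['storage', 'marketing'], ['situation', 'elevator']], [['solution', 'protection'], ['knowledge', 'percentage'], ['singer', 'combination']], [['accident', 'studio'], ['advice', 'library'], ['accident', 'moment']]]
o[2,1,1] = 'library'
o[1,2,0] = 'singer'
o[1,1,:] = ['knowledge', 'percentage']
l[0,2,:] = ['region', 'grandmother']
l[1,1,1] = 'manufacturer'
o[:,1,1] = ['marketing', 'percentage', 'library']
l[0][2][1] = 'grandmother'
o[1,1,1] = 'percentage'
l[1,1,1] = 'manufacturer'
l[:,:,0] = [['hair', 'housing', 'region'], ['government', 'dinner', 'software']]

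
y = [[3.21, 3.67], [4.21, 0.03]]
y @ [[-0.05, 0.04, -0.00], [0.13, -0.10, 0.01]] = [[0.32, -0.24, 0.04], [-0.21, 0.17, 0.0]]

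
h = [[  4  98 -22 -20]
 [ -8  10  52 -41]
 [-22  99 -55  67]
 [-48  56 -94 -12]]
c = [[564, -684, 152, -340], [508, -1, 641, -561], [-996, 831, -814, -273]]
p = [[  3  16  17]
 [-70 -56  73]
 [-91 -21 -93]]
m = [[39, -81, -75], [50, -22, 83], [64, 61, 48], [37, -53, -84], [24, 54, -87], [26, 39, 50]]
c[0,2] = 152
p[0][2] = 17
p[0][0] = 3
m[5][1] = 39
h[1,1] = 10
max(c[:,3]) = -273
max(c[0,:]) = 564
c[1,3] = -561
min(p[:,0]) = -91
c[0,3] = -340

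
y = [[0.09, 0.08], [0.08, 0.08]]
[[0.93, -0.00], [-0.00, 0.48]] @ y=[[0.08, 0.07], [0.04, 0.04]]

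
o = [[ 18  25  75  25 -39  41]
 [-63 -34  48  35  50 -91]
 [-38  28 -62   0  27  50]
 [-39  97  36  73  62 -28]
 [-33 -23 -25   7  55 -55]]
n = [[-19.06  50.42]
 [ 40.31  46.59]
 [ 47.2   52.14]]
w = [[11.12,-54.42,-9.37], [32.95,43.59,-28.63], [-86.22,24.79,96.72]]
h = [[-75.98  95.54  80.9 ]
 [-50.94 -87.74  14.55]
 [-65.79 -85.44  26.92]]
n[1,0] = 40.31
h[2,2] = 26.92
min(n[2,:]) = 47.2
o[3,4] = 62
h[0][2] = 80.9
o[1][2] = 48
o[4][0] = -33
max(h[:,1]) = 95.54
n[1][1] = 46.59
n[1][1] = 46.59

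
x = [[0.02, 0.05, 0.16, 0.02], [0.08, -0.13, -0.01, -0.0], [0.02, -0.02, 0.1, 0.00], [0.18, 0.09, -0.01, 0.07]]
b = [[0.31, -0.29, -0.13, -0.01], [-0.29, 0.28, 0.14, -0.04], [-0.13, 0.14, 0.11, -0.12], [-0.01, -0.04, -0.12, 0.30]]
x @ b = [[-0.03,0.03,0.02,-0.02], [0.06,-0.06,-0.03,0.01], [-0.00,0.00,0.01,-0.01], [0.03,-0.03,-0.02,0.02]]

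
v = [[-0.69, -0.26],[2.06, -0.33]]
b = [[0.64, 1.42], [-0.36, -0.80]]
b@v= [[2.48, -0.64], [-1.40, 0.36]]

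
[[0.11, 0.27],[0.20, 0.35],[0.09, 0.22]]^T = [[0.11, 0.2, 0.09],[0.27, 0.35, 0.22]]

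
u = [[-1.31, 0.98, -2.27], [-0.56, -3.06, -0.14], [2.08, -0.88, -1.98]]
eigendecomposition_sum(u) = [[-0.65+1.23j,(0.65+0.28j),-1.10-0.79j], [-0.20-0.22j,-0.10+0.11j,0.24-0.16j], [1.08+0.70j,(0.31-0.58j),-0.83+0.95j]] + [[-0.65-1.23j, (0.65-0.28j), (-1.1+0.79j)], [-0.20+0.22j, (-0.1-0.11j), 0.24+0.16j], [1.08-0.70j, 0.31+0.58j, (-0.83-0.95j)]] + [[-0.02-0.00j,(-0.33+0j),(-0.07-0j)], [(-0.16-0j),-2.85+0.00j,(-0.62-0j)], [(-0.08-0j),-1.50+0.00j,(-0.33-0j)]]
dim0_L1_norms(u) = [3.95, 4.92, 4.39]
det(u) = -24.71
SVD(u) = [[0.32, 0.65, -0.69], [-0.82, -0.18, -0.55], [-0.48, 0.74, 0.48]] @ diag([3.3918836120795057, 3.063724624967461, 2.3782592340774125]) @ [[-0.28,0.95,0.10],[0.25,0.18,-0.95],[0.93,0.24,0.29]]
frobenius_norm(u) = 5.15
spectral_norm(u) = 3.39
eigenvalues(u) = [(-1.58+2.29j), (-1.58-2.29j), (-3.2+0j)]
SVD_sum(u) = [[-0.30,1.02,0.11], [0.78,-2.65,-0.29], [0.46,-1.55,-0.17]] + [[0.51,0.35,-1.9], [-0.14,-0.1,0.52], [0.57,0.40,-2.14]] + [[-1.52, -0.39, -0.48], [-1.2, -0.31, -0.38], [1.05, 0.27, 0.33]]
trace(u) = -6.35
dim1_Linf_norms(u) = [2.27, 3.06, 2.08]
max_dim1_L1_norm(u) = 4.94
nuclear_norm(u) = 8.83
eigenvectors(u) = [[(-0.72+0j), -0.72-0.00j, 0.10+0.00j],[0.05-0.15j, 0.05+0.15j, (0.88+0j)],[(-0.06+0.67j), -0.06-0.67j, (0.46+0j)]]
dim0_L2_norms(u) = [2.52, 3.33, 3.02]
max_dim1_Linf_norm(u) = 3.06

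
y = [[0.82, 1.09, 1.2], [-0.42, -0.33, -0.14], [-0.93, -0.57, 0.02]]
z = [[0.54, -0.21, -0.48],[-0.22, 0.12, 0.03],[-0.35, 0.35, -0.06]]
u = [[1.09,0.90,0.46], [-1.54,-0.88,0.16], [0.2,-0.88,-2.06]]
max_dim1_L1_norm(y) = 3.11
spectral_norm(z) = 0.86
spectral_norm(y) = 2.06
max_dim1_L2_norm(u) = 2.25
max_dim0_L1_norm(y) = 2.17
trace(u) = -1.85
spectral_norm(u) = 2.50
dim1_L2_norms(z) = [0.75, 0.25, 0.5]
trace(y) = 0.51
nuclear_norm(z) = 1.26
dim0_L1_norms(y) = [2.17, 1.99, 1.36]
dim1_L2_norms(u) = [1.49, 1.78, 2.25]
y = z @ u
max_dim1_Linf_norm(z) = 0.54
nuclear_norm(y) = 2.81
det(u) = 0.01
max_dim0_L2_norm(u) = 2.12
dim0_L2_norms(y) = [1.31, 1.27, 1.21]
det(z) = 0.01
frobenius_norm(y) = 2.19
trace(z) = 0.60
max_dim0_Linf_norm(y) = 1.2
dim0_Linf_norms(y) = [0.93, 1.09, 1.2]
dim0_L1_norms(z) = [1.11, 0.68, 0.57]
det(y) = -0.00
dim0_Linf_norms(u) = [1.54, 0.9, 2.06]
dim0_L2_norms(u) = [1.9, 1.54, 2.12]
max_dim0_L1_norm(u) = 2.83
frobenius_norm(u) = 3.23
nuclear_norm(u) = 4.55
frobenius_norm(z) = 0.94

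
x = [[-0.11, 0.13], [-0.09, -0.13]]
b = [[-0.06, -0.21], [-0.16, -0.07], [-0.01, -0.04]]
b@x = [[0.03, 0.02], [0.02, -0.01], [0.0, 0.00]]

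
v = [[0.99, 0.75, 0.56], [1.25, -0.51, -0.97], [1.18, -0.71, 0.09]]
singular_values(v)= [2.08, 1.33, 0.66]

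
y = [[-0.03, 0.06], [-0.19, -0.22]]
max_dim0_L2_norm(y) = 0.23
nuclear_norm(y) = 0.35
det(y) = 0.02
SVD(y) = [[0.09, -1.00], [-1.00, -0.09]] @ diag([0.29188533962885027, 0.061668050964423515]) @ [[0.64, 0.77],[0.77, -0.64]]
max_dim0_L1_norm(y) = 0.28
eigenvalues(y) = [(-0.12+0.05j), (-0.12-0.05j)]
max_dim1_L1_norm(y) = 0.41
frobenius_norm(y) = 0.30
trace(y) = -0.25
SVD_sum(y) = [[0.02, 0.02], [-0.19, -0.22]] + [[-0.05, 0.04], [-0.0, 0.0]]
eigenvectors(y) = [[(0.44+0.22j), (0.44-0.22j)], [-0.87+0.00j, (-0.87-0j)]]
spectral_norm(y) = 0.29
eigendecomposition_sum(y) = [[-0.02+0.15j, 0.03+0.08j], [(-0.1-0.24j), (-0.11-0.1j)]] + [[(-0.02-0.15j), 0.03-0.08j],[(-0.1+0.24j), -0.11+0.10j]]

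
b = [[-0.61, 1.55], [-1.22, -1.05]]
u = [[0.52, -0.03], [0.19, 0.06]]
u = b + [[1.13,-1.58], [1.41,1.11]]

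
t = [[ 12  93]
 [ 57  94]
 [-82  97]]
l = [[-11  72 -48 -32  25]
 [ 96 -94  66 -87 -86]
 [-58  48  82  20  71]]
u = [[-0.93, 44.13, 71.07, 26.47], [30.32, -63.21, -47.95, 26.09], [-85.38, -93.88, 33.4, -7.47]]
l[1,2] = 66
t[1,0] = 57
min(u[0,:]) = -0.93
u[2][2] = 33.4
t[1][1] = 94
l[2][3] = 20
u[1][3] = 26.09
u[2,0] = -85.38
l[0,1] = 72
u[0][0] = -0.93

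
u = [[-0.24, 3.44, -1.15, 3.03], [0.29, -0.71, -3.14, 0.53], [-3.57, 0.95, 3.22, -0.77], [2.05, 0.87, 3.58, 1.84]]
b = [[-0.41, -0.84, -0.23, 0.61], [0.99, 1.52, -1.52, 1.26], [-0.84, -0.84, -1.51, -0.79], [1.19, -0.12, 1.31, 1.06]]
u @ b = [[8.08,6.03,0.53,8.31], [2.45,1.25,6.45,2.32], [-1.22,1.83,-6.49,-4.34], [-0.80,-3.63,-4.79,1.47]]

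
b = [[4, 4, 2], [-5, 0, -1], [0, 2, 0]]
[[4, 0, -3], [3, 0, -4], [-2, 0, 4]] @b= [[16, 10, 8], [12, 4, 6], [-8, 0, -4]]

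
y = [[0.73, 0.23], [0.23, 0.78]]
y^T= [[0.73, 0.23], [0.23, 0.78]]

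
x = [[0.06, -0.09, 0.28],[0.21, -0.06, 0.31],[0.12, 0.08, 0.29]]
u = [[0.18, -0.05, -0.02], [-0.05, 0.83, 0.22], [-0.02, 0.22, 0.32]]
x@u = [[0.01, -0.02, 0.07], [0.03, 0.01, 0.08], [0.01, 0.12, 0.11]]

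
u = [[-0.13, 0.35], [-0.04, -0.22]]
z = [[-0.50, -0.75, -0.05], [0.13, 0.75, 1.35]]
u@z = [[0.11, 0.36, 0.48], [-0.01, -0.14, -0.30]]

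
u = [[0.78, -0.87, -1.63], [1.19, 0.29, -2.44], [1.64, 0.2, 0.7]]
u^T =[[0.78, 1.19, 1.64], [-0.87, 0.29, 0.2], [-1.63, -2.44, 0.7]]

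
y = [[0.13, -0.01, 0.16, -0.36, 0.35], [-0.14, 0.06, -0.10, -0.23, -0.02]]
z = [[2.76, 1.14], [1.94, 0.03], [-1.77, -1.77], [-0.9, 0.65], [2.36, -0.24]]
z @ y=[[0.20, 0.04, 0.33, -1.26, 0.94], [0.25, -0.02, 0.31, -0.71, 0.68], [0.02, -0.09, -0.11, 1.04, -0.58], [-0.21, 0.05, -0.21, 0.17, -0.33], [0.34, -0.04, 0.40, -0.79, 0.83]]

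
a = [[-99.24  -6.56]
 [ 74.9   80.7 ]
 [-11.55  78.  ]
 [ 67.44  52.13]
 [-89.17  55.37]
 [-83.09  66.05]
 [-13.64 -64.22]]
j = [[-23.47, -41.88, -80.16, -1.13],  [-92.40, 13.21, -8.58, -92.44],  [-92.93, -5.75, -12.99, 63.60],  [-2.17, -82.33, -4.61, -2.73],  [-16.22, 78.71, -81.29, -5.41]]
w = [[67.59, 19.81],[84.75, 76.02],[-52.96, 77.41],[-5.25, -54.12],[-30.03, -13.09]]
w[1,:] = [84.75, 76.02]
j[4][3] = -5.41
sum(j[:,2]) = -187.63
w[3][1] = -54.12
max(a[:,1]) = 80.7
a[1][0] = 74.9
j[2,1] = -5.75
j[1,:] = [-92.4, 13.21, -8.58, -92.44]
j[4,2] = -81.29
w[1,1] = 76.02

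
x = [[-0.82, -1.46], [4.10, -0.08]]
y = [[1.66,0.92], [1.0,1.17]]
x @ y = [[-2.82, -2.46], [6.73, 3.68]]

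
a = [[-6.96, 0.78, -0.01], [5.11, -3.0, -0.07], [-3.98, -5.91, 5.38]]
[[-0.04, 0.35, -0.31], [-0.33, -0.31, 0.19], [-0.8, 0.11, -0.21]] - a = [[6.92, -0.43, -0.3],[-5.44, 2.69, 0.26],[3.18, 6.02, -5.59]]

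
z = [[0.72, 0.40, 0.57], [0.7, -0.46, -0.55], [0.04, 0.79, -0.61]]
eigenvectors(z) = [[0.91+0.00j, (-0.13-0.26j), -0.13+0.26j],[0.36+0.00j, -0.05+0.66j, (-0.05-0.66j)],[(0.2+0j), (0.69+0j), (0.69-0j)]]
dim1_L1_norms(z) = [1.69, 1.71, 1.44]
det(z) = 1.00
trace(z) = -0.35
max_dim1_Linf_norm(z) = 0.79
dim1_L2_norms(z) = [1.0, 1.0, 1.0]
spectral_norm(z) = 1.01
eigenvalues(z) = [(1+0j), (-0.68+0.74j), (-0.68-0.74j)]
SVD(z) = [[-0.7,  -0.41,  -0.59], [-0.70,  0.56,  0.44], [0.15,  0.72,  -0.67]] @ diag([1.0052406777868839, 0.9997540203138983, 0.9975886319464374]) @ [[-0.98, 0.17, -0.10], [0.13, 0.15, -0.98], [-0.15, -0.97, -0.17]]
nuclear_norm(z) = 3.00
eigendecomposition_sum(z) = [[(0.83+0j), 0.33+0.00j, (0.18+0j)], [(0.33+0j), (0.13+0j), 0.07+0.00j], [0.18+0.00j, (0.07+0j), (0.04+0j)]] + [[(-0.06+0.06j), 0.04-0.19j, (0.19+0.05j)], [(0.18-0.05j), (-0.29+0.32j), (-0.31-0.34j)], [-0.07-0.19j, 0.36+0.28j, (-0.33+0.35j)]] + [[(-0.06-0.06j), 0.04+0.19j, (0.19-0.05j)], [0.18+0.05j, (-0.29-0.32j), -0.31+0.34j], [(-0.07+0.19j), (0.36-0.28j), -0.33-0.35j]]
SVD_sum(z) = [[0.69, -0.12, 0.07], [0.69, -0.12, 0.07], [-0.15, 0.03, -0.02]] + [[-0.05, -0.06, 0.4],[0.07, 0.08, -0.55],[0.09, 0.11, -0.71]] + [[0.09,0.58,0.1], [-0.06,-0.43,-0.07], [0.10,0.66,0.11]]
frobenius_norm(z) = 1.73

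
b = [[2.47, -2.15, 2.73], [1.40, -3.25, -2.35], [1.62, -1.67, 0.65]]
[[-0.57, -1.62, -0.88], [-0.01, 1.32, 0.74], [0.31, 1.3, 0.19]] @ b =[[-5.10, 7.96, 1.68], [3.02, -5.50, -2.65], [2.89, -5.21, -2.09]]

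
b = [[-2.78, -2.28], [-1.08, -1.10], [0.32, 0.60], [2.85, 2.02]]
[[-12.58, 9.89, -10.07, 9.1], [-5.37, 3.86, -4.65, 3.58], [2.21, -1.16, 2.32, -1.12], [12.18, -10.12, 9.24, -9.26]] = b @ [[2.68, -3.50, 0.81, -3.10], [2.25, -0.07, 3.43, -0.21]]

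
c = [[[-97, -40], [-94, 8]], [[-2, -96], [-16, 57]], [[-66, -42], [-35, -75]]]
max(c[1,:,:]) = 57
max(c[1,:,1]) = 57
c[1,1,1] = 57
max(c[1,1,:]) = 57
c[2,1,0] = -35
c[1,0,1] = -96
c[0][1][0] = -94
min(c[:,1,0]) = -94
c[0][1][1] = 8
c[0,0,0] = -97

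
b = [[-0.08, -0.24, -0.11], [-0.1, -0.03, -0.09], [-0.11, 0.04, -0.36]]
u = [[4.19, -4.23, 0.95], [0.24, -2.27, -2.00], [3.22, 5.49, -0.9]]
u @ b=[[-0.02, -0.84, -0.42], [0.43, -0.07, 0.90], [-0.71, -0.97, -0.52]]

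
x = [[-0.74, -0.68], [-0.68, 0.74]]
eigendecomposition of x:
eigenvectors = [[-0.93, 0.36], [-0.36, -0.93]]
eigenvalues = [-1.0, 1.0]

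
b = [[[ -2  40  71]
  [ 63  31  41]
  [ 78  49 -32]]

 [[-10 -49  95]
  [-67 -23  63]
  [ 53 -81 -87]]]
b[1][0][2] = 95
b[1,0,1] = -49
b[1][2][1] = -81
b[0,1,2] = 41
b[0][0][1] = 40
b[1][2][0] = 53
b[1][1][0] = -67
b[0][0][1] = 40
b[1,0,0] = -10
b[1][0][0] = -10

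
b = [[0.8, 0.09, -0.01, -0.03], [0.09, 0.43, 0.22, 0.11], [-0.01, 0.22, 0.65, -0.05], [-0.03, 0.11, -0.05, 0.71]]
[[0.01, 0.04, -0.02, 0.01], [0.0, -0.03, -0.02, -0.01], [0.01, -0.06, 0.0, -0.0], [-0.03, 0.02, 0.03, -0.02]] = b@[[0.01, 0.05, -0.02, 0.02], [0.01, -0.05, -0.06, -0.02], [0.01, -0.07, 0.03, -0.00], [-0.04, 0.03, 0.05, -0.02]]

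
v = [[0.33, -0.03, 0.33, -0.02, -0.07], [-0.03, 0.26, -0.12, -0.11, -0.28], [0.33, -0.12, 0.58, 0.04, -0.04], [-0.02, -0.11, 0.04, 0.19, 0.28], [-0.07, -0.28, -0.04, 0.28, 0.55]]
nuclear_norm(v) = 1.91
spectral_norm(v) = 0.86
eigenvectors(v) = [[-0.14, -0.7, -0.43, 0.56, 0.01], [0.43, 0.28, -0.71, -0.09, -0.47], [0.25, 0.5, 0.15, 0.8, 0.16], [-0.65, 0.40, -0.49, -0.04, 0.41], [0.56, -0.14, -0.2, -0.2, 0.77]]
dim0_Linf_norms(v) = [0.33, 0.28, 0.58, 0.28, 0.55]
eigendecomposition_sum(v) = [[0.00,-0.0,-0.00,0.0,-0.00], [-0.0,0.0,0.0,-0.00,0.0], [-0.0,0.0,0.0,-0.00,0.0], [0.00,-0.0,-0.0,0.0,-0.00], [-0.0,0.00,0.0,-0.0,0.0]] + [[0.05,-0.02,-0.04,-0.03,0.01], [-0.02,0.01,0.01,0.01,-0.0], [-0.04,0.01,0.03,0.02,-0.01], [-0.03,0.01,0.02,0.02,-0.01], [0.01,-0.0,-0.01,-0.01,0.0]] + [[0.02,  0.03,  -0.01,  0.02,  0.01], [0.03,  0.06,  -0.01,  0.04,  0.02], [-0.01,  -0.01,  0.00,  -0.01,  -0.0], [0.02,  0.04,  -0.01,  0.03,  0.01], [0.01,  0.02,  -0.0,  0.01,  0.00]] + [[0.26, -0.04, 0.37, -0.02, -0.09], [-0.04, 0.01, -0.06, 0.0, 0.02], [0.37, -0.06, 0.53, -0.03, -0.13], [-0.02, 0.00, -0.03, 0.0, 0.01], [-0.09, 0.02, -0.13, 0.01, 0.03]] + [[0.0, -0.0, 0.0, 0.0, 0.0], [-0.00, 0.19, -0.06, -0.16, -0.31], [0.00, -0.06, 0.02, 0.05, 0.1], [0.0, -0.16, 0.05, 0.14, 0.27], [0.00, -0.31, 0.1, 0.27, 0.51]]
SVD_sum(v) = [[0.0, -0.0, 0.0, 0.0, 0.0], [-0.00, 0.19, -0.06, -0.16, -0.31], [0.00, -0.06, 0.02, 0.05, 0.10], [0.0, -0.16, 0.05, 0.14, 0.27], [0.00, -0.31, 0.10, 0.27, 0.51]] + [[0.26, -0.04, 0.37, -0.02, -0.09],[-0.04, 0.01, -0.06, 0.0, 0.02],[0.37, -0.06, 0.53, -0.03, -0.13],[-0.02, 0.0, -0.03, 0.00, 0.01],[-0.09, 0.02, -0.13, 0.01, 0.03]] + [[0.02, 0.03, -0.01, 0.02, 0.01], [0.03, 0.06, -0.01, 0.04, 0.02], [-0.01, -0.01, 0.00, -0.01, -0.00], [0.02, 0.04, -0.01, 0.03, 0.01], [0.01, 0.02, -0.00, 0.01, 0.00]] + [[0.05, -0.02, -0.04, -0.03, 0.01], [-0.02, 0.01, 0.01, 0.01, -0.0], [-0.04, 0.01, 0.03, 0.02, -0.01], [-0.03, 0.01, 0.02, 0.02, -0.01], [0.01, -0.0, -0.01, -0.01, 0.0]] + [[0.0, -0.00, -0.0, 0.0, -0.00], [-0.0, 0.0, 0.0, -0.0, 0.00], [-0.00, 0.0, 0.00, -0.00, 0.00], [0.0, -0.00, -0.00, 0.00, -0.00], [-0.0, 0.0, 0.0, -0.0, 0.00]]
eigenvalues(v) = [0.0, 0.1, 0.11, 0.83, 0.86]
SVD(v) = [[0.01, 0.56, 0.43, 0.7, -0.14],[-0.47, -0.09, 0.71, -0.28, 0.43],[0.16, 0.8, -0.15, -0.50, 0.25],[0.41, -0.04, 0.49, -0.40, -0.65],[0.77, -0.2, 0.2, 0.14, 0.56]] @ diag([0.8592112818668107, 0.8327595420542234, 0.1132378695847072, 0.10063512963297909, 0.004156176861279532]) @ [[0.01, -0.47, 0.16, 0.41, 0.77],[0.56, -0.09, 0.80, -0.04, -0.2],[0.43, 0.71, -0.15, 0.49, 0.20],[0.7, -0.28, -0.5, -0.4, 0.14],[-0.14, 0.43, 0.25, -0.65, 0.56]]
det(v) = 0.00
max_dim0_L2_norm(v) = 0.68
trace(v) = 1.91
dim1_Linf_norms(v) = [0.33, 0.28, 0.58, 0.28, 0.55]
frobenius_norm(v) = 1.21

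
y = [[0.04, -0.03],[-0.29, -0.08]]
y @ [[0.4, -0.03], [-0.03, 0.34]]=[[0.02, -0.01],[-0.11, -0.02]]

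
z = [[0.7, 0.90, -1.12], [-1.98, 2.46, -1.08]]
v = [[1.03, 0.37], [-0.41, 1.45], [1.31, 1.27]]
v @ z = [[-0.01, 1.84, -1.55], [-3.16, 3.2, -1.11], [-1.60, 4.30, -2.84]]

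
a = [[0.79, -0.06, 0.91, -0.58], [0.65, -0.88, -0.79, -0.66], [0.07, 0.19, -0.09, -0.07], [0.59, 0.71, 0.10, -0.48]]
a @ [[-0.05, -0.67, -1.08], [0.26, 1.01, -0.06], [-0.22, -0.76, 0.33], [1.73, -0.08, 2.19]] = [[-1.26, -1.24, -1.82], [-1.23, -0.67, -2.36], [-0.06, 0.22, -0.27], [-0.7, 0.28, -1.70]]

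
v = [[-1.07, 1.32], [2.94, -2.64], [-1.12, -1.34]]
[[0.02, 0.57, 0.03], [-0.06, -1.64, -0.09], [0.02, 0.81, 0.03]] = v@[[-0.02, -0.63, -0.03], [-0.0, -0.08, -0.00]]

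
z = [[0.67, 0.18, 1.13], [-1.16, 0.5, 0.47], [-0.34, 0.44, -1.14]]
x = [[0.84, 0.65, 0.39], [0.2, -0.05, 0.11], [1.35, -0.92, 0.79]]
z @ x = [[2.12, -0.61, 1.17], [-0.24, -1.21, -0.03], [-1.74, 0.81, -0.98]]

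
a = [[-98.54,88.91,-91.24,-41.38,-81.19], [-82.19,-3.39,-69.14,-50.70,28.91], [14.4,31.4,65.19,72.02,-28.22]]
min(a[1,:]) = -82.19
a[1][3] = -50.7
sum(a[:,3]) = -20.060000000000016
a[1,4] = 28.91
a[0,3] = -41.38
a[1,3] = -50.7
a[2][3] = 72.02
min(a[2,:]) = -28.22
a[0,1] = 88.91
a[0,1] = 88.91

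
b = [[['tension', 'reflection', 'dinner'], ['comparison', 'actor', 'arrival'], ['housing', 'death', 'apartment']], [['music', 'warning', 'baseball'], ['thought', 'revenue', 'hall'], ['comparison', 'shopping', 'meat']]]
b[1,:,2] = ['baseball', 'hall', 'meat']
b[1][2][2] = 'meat'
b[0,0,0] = 'tension'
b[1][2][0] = 'comparison'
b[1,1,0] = 'thought'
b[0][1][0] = 'comparison'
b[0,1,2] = 'arrival'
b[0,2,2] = 'apartment'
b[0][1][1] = 'actor'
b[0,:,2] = ['dinner', 'arrival', 'apartment']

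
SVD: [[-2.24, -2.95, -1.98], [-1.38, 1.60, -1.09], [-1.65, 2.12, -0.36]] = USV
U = [[-0.98,-0.19,0.09], [0.06,-0.66,-0.75], [0.20,-0.72,0.66]]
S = [4.24, 3.52, 0.48]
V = [[0.42, 0.8, 0.42], [0.72, -0.58, 0.39], [-0.55, -0.14, 0.82]]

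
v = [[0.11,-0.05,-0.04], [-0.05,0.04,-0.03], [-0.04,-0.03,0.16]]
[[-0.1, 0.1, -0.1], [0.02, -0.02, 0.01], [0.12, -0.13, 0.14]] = v @ [[-0.83, 0.63, -0.38], [-0.16, -0.12, 0.51], [0.51, -0.67, 0.89]]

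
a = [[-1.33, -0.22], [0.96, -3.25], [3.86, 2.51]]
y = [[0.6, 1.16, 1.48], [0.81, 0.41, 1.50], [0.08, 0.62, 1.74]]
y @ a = [[6.03,-0.19], [5.11,2.25], [7.21,2.33]]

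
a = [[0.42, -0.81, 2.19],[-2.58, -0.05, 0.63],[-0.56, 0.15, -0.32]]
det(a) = 0.01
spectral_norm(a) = 2.70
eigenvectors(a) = [[0.34, -0.37, 0.07], [-0.91, -0.92, 0.94], [-0.23, -0.1, 0.33]]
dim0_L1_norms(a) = [3.56, 1.01, 3.14]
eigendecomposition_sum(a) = [[0.7, -0.38, 0.93], [-1.87, 1.01, -2.47], [-0.48, 0.26, -0.64]] + [[-0.28, -0.43, 1.27], [-0.70, -1.08, 3.16], [-0.07, -0.11, 0.34]] + [[-0.0, 0.00, -0.00], [-0.01, 0.01, -0.06], [-0.0, 0.00, -0.02]]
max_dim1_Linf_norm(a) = 2.58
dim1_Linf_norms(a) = [2.19, 2.58, 0.56]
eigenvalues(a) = [1.08, -1.02, -0.01]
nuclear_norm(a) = 5.12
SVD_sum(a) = [[-0.25, -0.01, 0.07],[-2.54, -0.10, 0.76],[-0.42, -0.02, 0.13]] + [[0.67,-0.8,2.12], [-0.04,0.05,-0.13], [-0.14,0.17,-0.45]] + [[-0.0,  -0.0,  -0.00], [0.0,  0.0,  0.0], [-0.0,  -0.00,  -0.00]]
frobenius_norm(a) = 3.62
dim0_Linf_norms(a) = [2.58, 0.81, 2.19]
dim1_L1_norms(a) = [3.42, 3.26, 1.03]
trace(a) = 0.05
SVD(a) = [[0.10,-0.98,0.19], [0.98,0.06,-0.18], [0.16,0.21,0.97]] @ diag([2.700512185212816, 2.4145662454356485, 0.0019452300368900468]) @ [[-0.96, -0.04, 0.29], [-0.28, 0.34, -0.90], [-0.06, -0.94, -0.34]]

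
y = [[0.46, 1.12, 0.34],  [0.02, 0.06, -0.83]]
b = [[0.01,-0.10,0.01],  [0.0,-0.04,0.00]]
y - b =[[0.45, 1.22, 0.33], [0.02, 0.1, -0.83]]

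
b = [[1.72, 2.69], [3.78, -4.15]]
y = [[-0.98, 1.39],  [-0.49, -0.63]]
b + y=[[0.74,4.08], [3.29,-4.78]]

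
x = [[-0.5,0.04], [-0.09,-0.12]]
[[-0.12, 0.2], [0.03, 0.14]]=x@[[0.21, -0.46],  [-0.40, -0.85]]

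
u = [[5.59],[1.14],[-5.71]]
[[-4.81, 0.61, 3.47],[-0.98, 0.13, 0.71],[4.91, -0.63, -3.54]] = u @ [[-0.86, 0.11, 0.62]]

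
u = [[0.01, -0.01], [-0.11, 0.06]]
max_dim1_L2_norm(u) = 0.13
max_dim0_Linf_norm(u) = 0.11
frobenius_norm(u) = 0.13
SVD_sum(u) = [[0.01, -0.01],  [-0.11, 0.06]] + [[-0.00, -0.0], [-0.00, -0.0]]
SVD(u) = [[-0.11, 0.99], [0.99, 0.11]] @ diag([0.1260327780786685, 0.0039672219213314755]) @ [[-0.88, 0.48], [-0.48, -0.88]]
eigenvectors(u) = [[-0.52, 0.15],[-0.86, -0.99]]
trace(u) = 0.07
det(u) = -0.00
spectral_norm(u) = 0.13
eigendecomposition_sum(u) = [[-0.01, -0.0],[-0.01, -0.0]] + [[0.02, -0.01], [-0.1, 0.06]]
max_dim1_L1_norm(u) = 0.17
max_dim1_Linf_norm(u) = 0.11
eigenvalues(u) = [-0.01, 0.08]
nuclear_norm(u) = 0.13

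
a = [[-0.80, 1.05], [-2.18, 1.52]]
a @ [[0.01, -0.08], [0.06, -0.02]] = [[0.06,0.04], [0.07,0.14]]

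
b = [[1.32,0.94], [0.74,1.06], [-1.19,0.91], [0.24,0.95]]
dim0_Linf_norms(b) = [1.32, 1.06]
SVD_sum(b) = [[1.14, 1.12], [0.9, 0.89], [-0.15, -0.14], [0.6, 0.59]] + [[0.18,-0.18], [-0.16,0.17], [-1.04,1.05], [-0.36,0.36]]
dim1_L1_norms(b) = [2.26, 1.8, 2.1, 1.19]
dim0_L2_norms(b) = [1.94, 1.93]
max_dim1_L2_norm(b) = 1.62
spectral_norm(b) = 2.22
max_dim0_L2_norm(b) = 1.94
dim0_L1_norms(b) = [3.49, 3.86]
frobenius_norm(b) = 2.74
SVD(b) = [[-0.72,  0.16], [-0.57,  -0.15], [0.09,  -0.92], [-0.38,  -0.32]] @ diag([2.21836012567172, 1.6063556121948064]) @ [[-0.71, -0.70], [0.70, -0.71]]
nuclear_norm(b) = 3.82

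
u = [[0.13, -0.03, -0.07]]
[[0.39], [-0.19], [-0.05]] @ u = [[0.05, -0.01, -0.03], [-0.02, 0.01, 0.01], [-0.01, 0.00, 0.00]]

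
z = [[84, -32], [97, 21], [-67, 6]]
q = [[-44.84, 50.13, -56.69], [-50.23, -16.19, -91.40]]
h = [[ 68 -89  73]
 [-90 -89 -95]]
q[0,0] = -44.84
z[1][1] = 21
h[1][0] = -90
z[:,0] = [84, 97, -67]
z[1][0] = 97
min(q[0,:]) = -56.69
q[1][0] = -50.23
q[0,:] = [-44.84, 50.13, -56.69]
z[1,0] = 97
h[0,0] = 68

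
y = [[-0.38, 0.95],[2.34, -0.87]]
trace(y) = -1.25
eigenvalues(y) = [0.89, -2.14]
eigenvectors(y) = [[0.60, -0.48], [0.80, 0.88]]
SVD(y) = [[-0.29, 0.96], [0.96, 0.29]] @ diag([2.597837074664248, 0.7284521490804342]) @ [[0.90, -0.43], [0.43, 0.9]]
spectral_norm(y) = 2.60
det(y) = -1.89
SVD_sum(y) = [[-0.68, 0.32], [2.25, -1.06]] + [[0.30, 0.63], [0.09, 0.19]]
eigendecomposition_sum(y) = [[0.51, 0.28], [0.69, 0.37]] + [[-0.89, 0.67],[1.65, -1.24]]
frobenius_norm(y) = 2.70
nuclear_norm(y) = 3.33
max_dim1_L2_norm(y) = 2.5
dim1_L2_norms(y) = [1.02, 2.5]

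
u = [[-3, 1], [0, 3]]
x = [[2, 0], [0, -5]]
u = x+[[-5, 1], [0, 8]]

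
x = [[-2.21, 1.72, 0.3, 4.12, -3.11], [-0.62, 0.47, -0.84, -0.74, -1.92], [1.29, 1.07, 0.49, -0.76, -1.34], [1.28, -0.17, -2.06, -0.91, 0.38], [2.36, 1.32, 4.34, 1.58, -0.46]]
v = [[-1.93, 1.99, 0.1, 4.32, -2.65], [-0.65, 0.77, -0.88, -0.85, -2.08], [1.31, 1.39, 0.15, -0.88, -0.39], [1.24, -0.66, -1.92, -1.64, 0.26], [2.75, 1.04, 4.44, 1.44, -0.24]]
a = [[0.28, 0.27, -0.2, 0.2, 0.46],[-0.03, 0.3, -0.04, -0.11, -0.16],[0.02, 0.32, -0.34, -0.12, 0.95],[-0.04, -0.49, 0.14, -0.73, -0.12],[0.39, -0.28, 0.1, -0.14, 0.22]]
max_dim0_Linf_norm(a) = 0.95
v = x + a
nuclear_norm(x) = 16.48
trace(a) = -0.27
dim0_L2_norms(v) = [3.87, 2.83, 4.92, 4.99, 3.41]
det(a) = 0.01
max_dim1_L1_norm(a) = 1.75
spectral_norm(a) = 1.28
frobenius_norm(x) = 9.02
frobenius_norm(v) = 9.15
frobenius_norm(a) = 1.68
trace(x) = -2.62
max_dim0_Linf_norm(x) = 4.34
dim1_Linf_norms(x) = [4.12, 1.92, 1.34, 2.06, 4.34]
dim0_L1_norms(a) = [0.76, 1.66, 0.82, 1.3, 1.91]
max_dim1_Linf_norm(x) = 4.34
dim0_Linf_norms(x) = [2.36, 1.72, 4.34, 4.12, 3.11]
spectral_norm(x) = 6.53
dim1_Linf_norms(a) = [0.46, 0.3, 0.95, 0.73, 0.39]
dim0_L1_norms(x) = [7.76, 4.75, 8.03, 8.11, 7.21]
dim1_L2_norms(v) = [5.78, 2.62, 2.14, 2.9, 5.52]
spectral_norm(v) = 6.50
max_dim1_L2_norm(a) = 1.07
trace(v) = -2.89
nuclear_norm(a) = 3.05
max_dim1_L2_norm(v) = 5.78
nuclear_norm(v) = 17.14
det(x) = 31.44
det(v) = 123.67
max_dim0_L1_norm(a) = 1.91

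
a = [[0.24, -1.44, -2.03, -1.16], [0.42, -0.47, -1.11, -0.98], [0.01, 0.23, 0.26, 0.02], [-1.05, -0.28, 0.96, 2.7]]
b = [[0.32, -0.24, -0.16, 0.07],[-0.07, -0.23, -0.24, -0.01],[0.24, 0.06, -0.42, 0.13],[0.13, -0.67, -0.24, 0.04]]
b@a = [[-0.10, -0.4, -0.36, 0.05],[-0.11, 0.16, 0.33, 0.27],[-0.06, -0.51, -0.54, 0.01],[-0.29, 0.06, 0.46, 0.61]]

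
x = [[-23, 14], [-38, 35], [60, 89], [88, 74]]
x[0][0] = -23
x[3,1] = 74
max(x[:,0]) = 88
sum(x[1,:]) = -3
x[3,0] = 88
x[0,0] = -23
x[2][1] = 89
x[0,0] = -23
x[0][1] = 14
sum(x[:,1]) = 212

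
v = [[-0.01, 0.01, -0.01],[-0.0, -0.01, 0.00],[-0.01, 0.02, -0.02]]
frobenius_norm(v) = 0.04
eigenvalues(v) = [-0.0, -0.03, -0.01]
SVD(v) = [[-0.48, -0.32, -0.82], [0.19, -0.95, 0.26], [-0.85, -0.04, 0.52]] @ diag([0.035033329789176164, 0.00766889229126366, 0.003722082066239138]) @ [[0.38, -0.68, 0.63],[0.46, 0.73, 0.51],[0.8, -0.1, -0.59]]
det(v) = -0.00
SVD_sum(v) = [[-0.01,0.01,-0.01],[0.0,-0.0,0.0],[-0.01,0.02,-0.02]] + [[-0.00, -0.0, -0.0], [-0.00, -0.01, -0.0], [-0.00, -0.00, -0.0]] + [[-0.0, 0.00, 0.00], [0.0, -0.0, -0.00], [0.00, -0.0, -0.00]]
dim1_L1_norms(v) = [0.03, 0.01, 0.05]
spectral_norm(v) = 0.04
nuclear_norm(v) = 0.05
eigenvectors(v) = [[0.85, 0.53, 0.58], [0.00, 0.0, 0.58], [-0.53, 0.85, 0.58]]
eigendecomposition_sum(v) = [[-0.0, 0.00, 0.00], [-0.0, -0.0, -0.0], [0.00, -0.00, -0.00]] + [[-0.01,0.02,-0.01], [-0.00,-0.00,-0.0], [-0.01,0.03,-0.02]] + [[-0.0, -0.01, -0.0], [-0.00, -0.01, -0.00], [-0.0, -0.01, -0.00]]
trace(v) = -0.04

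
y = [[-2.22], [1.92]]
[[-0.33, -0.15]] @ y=[[0.44]]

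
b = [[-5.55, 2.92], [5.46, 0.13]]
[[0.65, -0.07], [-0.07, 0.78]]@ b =[[-3.99, 1.89], [4.65, -0.1]]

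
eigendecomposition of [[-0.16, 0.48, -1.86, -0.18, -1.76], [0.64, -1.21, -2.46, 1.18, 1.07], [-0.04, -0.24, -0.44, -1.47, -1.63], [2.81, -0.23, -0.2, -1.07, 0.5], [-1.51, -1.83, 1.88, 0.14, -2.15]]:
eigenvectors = [[-0.61+0.00j, (-0.49+0j), (-0.49-0j), (0.36+0j), (-0.12+0j)], [-0.31+0.00j, 0.16-0.36j, 0.16+0.36j, (-0.04+0j), (0.48+0j)], [0.11+0.00j, -0.39+0.25j, -0.39-0.25j, 0.01+0.00j, 0.31+0.00j], [-0.56+0.00j, 0.01+0.46j, (0.01-0.46j), -0.69+0.00j, 0.71+0.00j], [(0.44+0j), (0.3+0.29j), (0.3-0.29j), (0.63+0j), -0.40+0.00j]]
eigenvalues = [(1.51+0j), (-0.72+2.54j), (-0.72-2.54j), (-3.02+0j), (-2.08+0j)]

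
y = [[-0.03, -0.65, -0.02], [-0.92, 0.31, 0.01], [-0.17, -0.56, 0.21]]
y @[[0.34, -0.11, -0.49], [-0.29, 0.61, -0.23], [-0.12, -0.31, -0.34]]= [[0.18, -0.39, 0.17], [-0.40, 0.29, 0.38], [0.08, -0.39, 0.14]]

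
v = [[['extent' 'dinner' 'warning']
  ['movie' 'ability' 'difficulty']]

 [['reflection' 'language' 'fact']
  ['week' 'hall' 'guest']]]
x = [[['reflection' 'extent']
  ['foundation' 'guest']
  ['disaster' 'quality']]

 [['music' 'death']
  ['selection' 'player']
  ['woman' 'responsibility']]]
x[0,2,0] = 'disaster'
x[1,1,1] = 'player'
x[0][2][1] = 'quality'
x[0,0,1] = 'extent'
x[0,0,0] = 'reflection'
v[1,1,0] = 'week'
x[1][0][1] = 'death'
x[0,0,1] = 'extent'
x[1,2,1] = 'responsibility'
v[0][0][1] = 'dinner'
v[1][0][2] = 'fact'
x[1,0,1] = 'death'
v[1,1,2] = 'guest'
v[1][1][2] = 'guest'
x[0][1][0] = 'foundation'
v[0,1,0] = 'movie'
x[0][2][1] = 'quality'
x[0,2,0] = 'disaster'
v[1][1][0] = 'week'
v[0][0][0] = 'extent'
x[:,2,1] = ['quality', 'responsibility']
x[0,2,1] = 'quality'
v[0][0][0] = 'extent'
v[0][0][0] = 'extent'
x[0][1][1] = 'guest'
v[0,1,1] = 'ability'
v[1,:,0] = ['reflection', 'week']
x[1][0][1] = 'death'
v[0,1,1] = 'ability'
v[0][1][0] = 'movie'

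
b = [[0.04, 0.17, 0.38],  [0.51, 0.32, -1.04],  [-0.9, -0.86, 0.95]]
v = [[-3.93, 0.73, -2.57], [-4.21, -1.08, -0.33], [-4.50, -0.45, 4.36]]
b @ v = [[-2.58, -0.33, 1.5], [1.33, 0.49, -5.95], [2.88, -0.16, 6.74]]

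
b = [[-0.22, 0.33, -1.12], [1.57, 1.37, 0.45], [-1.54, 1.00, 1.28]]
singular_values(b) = [2.32, 2.1, 1.09]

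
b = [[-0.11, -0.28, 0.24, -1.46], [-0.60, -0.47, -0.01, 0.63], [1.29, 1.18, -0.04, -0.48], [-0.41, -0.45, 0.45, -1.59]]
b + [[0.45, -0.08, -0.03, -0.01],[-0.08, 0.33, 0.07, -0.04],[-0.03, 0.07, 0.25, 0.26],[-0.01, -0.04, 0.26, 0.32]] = [[0.34, -0.36, 0.21, -1.47], [-0.68, -0.14, 0.06, 0.59], [1.26, 1.25, 0.21, -0.22], [-0.42, -0.49, 0.71, -1.27]]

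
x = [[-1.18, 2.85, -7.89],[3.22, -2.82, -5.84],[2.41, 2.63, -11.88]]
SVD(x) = [[0.50, -0.54, -0.68], [0.36, 0.84, -0.39], [0.78, -0.05, 0.62]] @ diag([15.797600910850852, 5.167156313762589, 1.3375728356346392]) @ [[0.16, 0.16, -0.98], [0.63, -0.78, -0.02], [0.76, 0.61, 0.22]]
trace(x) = -15.88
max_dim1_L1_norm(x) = 16.92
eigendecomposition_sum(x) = [[1.83, 4.56, -11.49],[1.11, 2.77, -6.99],[2.05, 5.12, -12.91]] + [[-3.64, -1.20, 3.88],[-3.42, -1.12, 3.65],[-1.93, -0.64, 2.06]] + [[0.63,  -0.51,  -0.28], [5.52,  -4.47,  -2.50], [2.29,  -1.85,  -1.03]]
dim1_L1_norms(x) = [11.92, 11.88, 16.92]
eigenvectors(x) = [[-0.62,-0.68,-0.1], [-0.38,-0.64,-0.92], [-0.69,-0.36,-0.38]]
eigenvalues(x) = [-8.31, -2.7, -4.87]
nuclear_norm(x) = 22.30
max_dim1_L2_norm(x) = 12.4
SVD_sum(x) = [[1.24, 1.24, -7.76], [0.90, 0.90, -5.62], [1.93, 1.93, -12.07]] + [[-1.73, 2.16, 0.07], [2.72, -3.40, -0.11], [-0.16, 0.20, 0.01]] + [[-0.69, -0.55, -0.2],  [-0.4, -0.32, -0.12],  [0.63, 0.50, 0.18]]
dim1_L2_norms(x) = [8.47, 7.24, 12.4]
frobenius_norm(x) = 16.67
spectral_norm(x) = 15.80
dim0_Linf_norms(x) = [3.22, 2.85, 11.88]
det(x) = -109.18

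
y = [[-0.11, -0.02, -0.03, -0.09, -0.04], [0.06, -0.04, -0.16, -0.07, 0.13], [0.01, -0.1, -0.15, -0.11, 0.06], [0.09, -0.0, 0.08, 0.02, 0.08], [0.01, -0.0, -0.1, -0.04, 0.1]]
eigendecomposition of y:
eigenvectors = [[0.02+0.00j, 0.29-0.30j, 0.29+0.30j, 0.25+0.00j, -0.47+0.00j], [-0.53+0.00j, (0.16-0.24j), (0.16+0.24j), -0.60+0.00j, (-0.55+0j)], [-0.69+0.00j, 0.38-0.38j, (0.38+0.38j), (0.17+0j), (0.08+0j)], [(0.45+0j), (-0.65+0j), -0.65-0.00j, -0.23+0.00j, (0.56+0j)], [(-0.21+0j), 0.12-0.12j, 0.12+0.12j, -0.71+0.00j, 0.40+0.00j]]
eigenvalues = [(-0.14+0j), (-0.08+0.1j), (-0.08-0.1j), (0.11+0j), (0.01+0j)]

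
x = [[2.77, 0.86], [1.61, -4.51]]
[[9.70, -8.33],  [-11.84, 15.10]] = x @ [[2.42, -1.77], [3.49, -3.98]]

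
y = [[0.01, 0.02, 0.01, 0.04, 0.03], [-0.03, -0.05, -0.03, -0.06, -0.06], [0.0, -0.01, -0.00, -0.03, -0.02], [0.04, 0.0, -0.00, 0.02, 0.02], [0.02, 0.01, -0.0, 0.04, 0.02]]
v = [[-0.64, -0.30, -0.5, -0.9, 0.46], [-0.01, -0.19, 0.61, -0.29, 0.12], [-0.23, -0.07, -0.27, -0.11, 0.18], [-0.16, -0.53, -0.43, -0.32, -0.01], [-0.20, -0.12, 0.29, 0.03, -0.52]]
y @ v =[[-0.02, -0.03, -0.0, -0.03, -0.01],[0.05, 0.06, 0.0, 0.06, 0.01],[0.01, 0.02, 0.0, 0.01, 0.01],[-0.03, -0.02, -0.02, -0.04, 0.01],[-0.02, -0.03, -0.02, -0.03, -0.00]]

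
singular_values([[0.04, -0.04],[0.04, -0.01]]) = [0.07, 0.02]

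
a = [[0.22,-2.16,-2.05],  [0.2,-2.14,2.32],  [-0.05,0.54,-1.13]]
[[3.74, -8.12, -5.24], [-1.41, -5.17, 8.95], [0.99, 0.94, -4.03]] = a@[[1.19, 2.54, -0.10], [-0.5, 3.38, -0.67], [-1.17, 0.67, 3.25]]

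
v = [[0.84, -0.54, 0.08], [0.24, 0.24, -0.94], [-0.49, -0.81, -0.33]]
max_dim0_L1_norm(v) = 1.59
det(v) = -1.00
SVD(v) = [[0.35, -0.83, -0.43], [-0.39, 0.29, -0.88], [0.85, 0.47, -0.22]] @ diag([1.002830891378833, 1.0025240448451151, 0.9983865698233945]) @ [[-0.22,-0.97,0.11],[-0.86,0.13,-0.49],[-0.46,0.2,0.86]]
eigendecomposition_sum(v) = [[(0.43+0.24j),-0.23+0.33j,0.09-0.28j], [(0.16-0.37j),(0.29+0.16j),(-0.24-0.05j)], [-0.19+0.23j,-0.17-0.17j,0.16+0.09j]] + [[(0.43-0.24j), (-0.23-0.33j), 0.09+0.28j], [0.16+0.37j, (0.29-0.16j), -0.24+0.05j], [-0.19-0.23j, (-0.17+0.17j), 0.16-0.09j]] + [[-0.02+0.00j, (-0.08-0j), -0.11-0.00j], [-0.08+0.00j, (-0.34-0j), (-0.47-0j)], [-0.11+0.00j, -0.47-0.00j, -0.64-0.00j]]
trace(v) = 0.75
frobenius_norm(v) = 1.73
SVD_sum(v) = [[-0.08, -0.34, 0.04], [0.08, 0.38, -0.04], [-0.18, -0.83, 0.09]] + [[0.72, -0.11, 0.41], [-0.25, 0.04, -0.14], [-0.41, 0.06, -0.23]] + [[0.2, -0.09, -0.37],[0.41, -0.18, -0.75],[0.1, -0.04, -0.19]]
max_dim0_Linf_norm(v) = 0.94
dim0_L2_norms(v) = [1.0, 1.0, 1.0]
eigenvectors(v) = [[0.70+0.00j, 0.70-0.00j, (0.14+0j)], [(-0.06-0.57j), (-0.06+0.57j), 0.58+0.00j], [(-0.08+0.42j), (-0.08-0.42j), (0.8+0j)]]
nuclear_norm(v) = 3.00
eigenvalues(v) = [(0.88+0.49j), (0.88-0.49j), (-1+0j)]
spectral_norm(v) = 1.00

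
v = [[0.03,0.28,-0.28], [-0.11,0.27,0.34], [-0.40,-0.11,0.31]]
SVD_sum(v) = [[0.16, 0.03, -0.22],[-0.18, -0.04, 0.25],[-0.29, -0.06, 0.4]] + [[-0.0, 0.24, 0.03], [-0.01, 0.31, 0.04], [0.00, -0.06, -0.01]] + [[-0.12, 0.01, -0.09],[0.07, -0.01, 0.05],[-0.12, 0.01, -0.08]]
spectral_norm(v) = 0.64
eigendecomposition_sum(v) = [[-0.14+0.00j, 0.06+0.00j, -0.11+0.00j], [(0.04-0j), -0.01-0.00j, (0.03-0j)], [-0.10+0.00j, (0.04+0j), -0.07+0.00j]] + [[(0.09+0.04j), (0.11-0.06j), -0.09-0.09j], [(-0.07+0.18j), (0.14+0.21j), 0.16-0.19j], [(-0.15+0.04j), (-0.07+0.19j), (0.19+0.02j)]] + [[0.09-0.04j,0.11+0.06j,-0.09+0.09j], [-0.07-0.18j,(0.14-0.21j),0.16+0.19j], [(-0.15-0.04j),-0.07-0.19j,0.19-0.02j]]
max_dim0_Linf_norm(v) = 0.4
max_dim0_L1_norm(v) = 0.93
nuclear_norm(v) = 1.27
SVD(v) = [[-0.43,0.6,-0.67], [0.48,0.79,0.40], [0.77,-0.15,-0.62]] @ diag([0.6440117998655579, 0.4002403465958399, 0.2270604910387679]) @ [[-0.58, -0.12, 0.81], [-0.02, 0.99, 0.13], [0.82, -0.06, 0.58]]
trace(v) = 0.61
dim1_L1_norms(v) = [0.59, 0.72, 0.82]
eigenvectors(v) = [[(-0.81+0j), 0.03-0.36j, 0.03+0.36j], [0.20+0.00j, 0.73+0.00j, (0.73-0j)], [-0.56+0.00j, 0.33+0.47j, (0.33-0.47j)]]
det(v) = -0.06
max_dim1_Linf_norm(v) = 0.4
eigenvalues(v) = [(-0.23+0j), (0.42+0.27j), (0.42-0.27j)]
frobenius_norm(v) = 0.79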